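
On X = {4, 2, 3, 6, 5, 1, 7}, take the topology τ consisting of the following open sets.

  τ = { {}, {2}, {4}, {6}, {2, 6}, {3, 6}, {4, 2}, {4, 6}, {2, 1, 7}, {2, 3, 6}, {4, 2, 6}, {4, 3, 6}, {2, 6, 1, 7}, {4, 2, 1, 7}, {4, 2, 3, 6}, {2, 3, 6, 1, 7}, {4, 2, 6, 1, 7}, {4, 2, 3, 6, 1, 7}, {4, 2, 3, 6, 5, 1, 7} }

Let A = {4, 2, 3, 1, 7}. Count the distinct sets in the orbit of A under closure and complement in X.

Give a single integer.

complement {6, 5}; its interior {6}; cl(A) = X∖{6} = {4, 2, 3, 5, 1, 7}
With k = closure, c = complement:
  1. A     = {4, 2, 3, 1, 7}
  2. kA    = {4, 2, 3, 5, 1, 7}
  3. cA    = {6, 5}
  4. ckA   = {6}
  5. kcA   = {3, 6, 5}
  6. ckcA  = {4, 2, 1, 7}
  7. kckcA = {4, 2, 5, 1, 7}
  8. ckckcA = {3, 6}
k, c of each give nothing new

8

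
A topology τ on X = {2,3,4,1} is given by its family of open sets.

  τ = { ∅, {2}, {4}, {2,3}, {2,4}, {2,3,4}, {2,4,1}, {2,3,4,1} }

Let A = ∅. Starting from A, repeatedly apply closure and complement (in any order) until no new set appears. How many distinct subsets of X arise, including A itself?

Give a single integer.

2

complement {2,3,4,1}; its interior {2,3,4,1}; cl(A) = X∖{2,3,4,1} = ∅
With k = closure, c = complement:
  1. A     = ∅
  2. cA    = {2,3,4,1}
k, c of each give nothing new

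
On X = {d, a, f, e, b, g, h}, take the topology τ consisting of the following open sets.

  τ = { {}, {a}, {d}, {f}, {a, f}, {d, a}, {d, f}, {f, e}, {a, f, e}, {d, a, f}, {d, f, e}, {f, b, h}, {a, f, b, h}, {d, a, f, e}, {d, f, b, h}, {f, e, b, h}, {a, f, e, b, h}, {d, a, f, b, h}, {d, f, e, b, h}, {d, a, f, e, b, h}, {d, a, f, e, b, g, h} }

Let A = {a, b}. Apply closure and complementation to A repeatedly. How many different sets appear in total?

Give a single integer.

complement {d, f, e, g, h}; its interior {d, f, e}; cl(A) = X∖{d, f, e} = {a, b, g, h}
With k = closure, c = complement:
  1. A     = {a, b}
  2. kA    = {a, b, g, h}
  3. cA    = {d, f, e, g, h}
  4. ckA   = {d, f, e}
  5. kcA   = {d, f, e, b, g, h}
  6. ckcA  = {a}
  7. kckcA = {a, g}
  8. ckckcA = {d, f, e, b, h}
k, c of each give nothing new

8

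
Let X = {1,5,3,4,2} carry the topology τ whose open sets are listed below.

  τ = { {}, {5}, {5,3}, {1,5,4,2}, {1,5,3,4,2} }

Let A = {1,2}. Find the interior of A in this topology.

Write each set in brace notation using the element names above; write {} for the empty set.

open subsets of A: {}; so int(A) = {}

{}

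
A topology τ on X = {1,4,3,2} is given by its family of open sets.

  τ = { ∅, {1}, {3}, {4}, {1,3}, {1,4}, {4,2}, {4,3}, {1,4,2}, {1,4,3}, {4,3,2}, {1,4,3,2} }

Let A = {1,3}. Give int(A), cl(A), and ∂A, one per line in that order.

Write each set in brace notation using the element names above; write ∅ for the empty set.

int(A) = {1,3}
cl(A)  = {1,3}
∂A     = ∅

U open, U⊆A: ∅, {3}, {1}, {1,3}. int(A) = ⋃ = {1,3}
X∖A={4,2}, int(X∖A)={4,2}, hence cl(A)={1,3}
∂A: remove int from cl → ∅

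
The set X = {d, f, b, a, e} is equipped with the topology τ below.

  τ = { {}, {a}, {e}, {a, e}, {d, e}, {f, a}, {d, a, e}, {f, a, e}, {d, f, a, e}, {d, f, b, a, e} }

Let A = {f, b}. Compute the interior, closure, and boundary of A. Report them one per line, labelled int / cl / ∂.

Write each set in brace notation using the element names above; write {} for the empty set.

open subsets of A: {}; so int(A) = {}
closure: X∖int(X∖A) = X∖{d, a, e} = {f, b}
∂A = {f, b} minus {} = {f, b}

int(A) = {}
cl(A)  = {f, b}
∂A     = {f, b}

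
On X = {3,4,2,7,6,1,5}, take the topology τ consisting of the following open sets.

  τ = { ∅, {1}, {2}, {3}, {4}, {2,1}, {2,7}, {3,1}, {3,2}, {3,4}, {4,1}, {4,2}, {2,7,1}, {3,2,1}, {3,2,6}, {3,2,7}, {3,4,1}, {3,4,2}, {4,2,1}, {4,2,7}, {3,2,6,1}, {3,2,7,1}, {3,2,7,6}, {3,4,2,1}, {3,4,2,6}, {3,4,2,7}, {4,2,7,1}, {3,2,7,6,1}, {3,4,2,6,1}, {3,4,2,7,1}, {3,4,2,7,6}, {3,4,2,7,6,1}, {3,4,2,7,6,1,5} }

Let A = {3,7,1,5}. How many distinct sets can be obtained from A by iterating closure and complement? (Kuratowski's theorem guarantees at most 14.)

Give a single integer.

closure: X∖int(X∖A) = X∖{4,2} = {3,7,6,1,5}
Let k=closure and c=complement:
  1. A     = {3,7,1,5}
  2. kA    = {3,7,6,1,5}
  3. cA    = {4,2,6}
  4. ckA   = {4,2}
  5. kcA   = {4,2,7,6,5}
  6. ckcA  = {3,1}
  7. kckcA = {3,6,1,5}
  8. ckckcA = {4,2,7}
— saturated at 8

8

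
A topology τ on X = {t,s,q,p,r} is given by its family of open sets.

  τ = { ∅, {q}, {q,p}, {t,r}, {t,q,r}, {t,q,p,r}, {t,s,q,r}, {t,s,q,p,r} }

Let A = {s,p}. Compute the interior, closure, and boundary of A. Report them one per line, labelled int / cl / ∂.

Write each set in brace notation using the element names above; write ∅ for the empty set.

int(A) = ∅
cl(A)  = {s,p}
∂A     = {s,p}

U open, U⊆A: ∅. int(A) = ⋃ = ∅
X∖A={t,q,r}, int(X∖A)={t,q,r}, hence cl(A)={s,p}
∂A: remove int from cl → {s,p}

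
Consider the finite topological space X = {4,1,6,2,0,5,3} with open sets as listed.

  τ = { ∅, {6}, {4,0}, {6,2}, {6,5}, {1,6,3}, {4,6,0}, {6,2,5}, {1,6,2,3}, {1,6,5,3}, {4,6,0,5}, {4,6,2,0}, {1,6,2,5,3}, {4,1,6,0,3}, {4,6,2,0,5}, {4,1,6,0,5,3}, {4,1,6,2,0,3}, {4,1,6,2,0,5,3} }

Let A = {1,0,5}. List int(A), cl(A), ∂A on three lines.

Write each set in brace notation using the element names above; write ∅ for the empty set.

U open, U⊆A: ∅. int(A) = ⋃ = ∅
X∖A={4,6,2,3}, int(X∖A)={6,2}, hence cl(A)={4,1,0,5,3}
∂A: remove int from cl → {4,1,0,5,3}

int(A) = ∅
cl(A)  = {4,1,0,5,3}
∂A     = {4,1,0,5,3}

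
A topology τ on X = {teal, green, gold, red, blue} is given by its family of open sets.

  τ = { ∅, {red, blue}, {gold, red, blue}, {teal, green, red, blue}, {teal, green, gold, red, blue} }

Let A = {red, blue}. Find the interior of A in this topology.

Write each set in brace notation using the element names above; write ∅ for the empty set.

{red, blue}

opens ⊆ A: ∅, {red, blue}; union → int = {red, blue}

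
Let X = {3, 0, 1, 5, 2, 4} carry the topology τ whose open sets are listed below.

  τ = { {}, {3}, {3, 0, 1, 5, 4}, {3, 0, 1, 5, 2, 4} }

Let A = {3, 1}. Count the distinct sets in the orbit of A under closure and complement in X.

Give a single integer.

6

complement {0, 5, 2, 4}; its interior {}; cl(A) = X∖{} = {3, 0, 1, 5, 2, 4}
With k = closure, c = complement:
  1. A     = {3, 1}
  2. kA    = {3, 0, 1, 5, 2, 4}
  3. cA    = {0, 5, 2, 4}
  4. ckA   = {}
  5. kcA   = {0, 1, 5, 2, 4}
  6. ckcA  = {3}
k, c of each give nothing new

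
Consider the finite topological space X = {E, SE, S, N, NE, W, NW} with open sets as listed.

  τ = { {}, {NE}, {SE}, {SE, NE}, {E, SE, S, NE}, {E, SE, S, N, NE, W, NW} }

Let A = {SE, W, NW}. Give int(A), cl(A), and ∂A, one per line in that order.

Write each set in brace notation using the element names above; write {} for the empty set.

int(A) = {SE}
cl(A)  = {E, SE, S, N, W, NW}
∂A     = {E, S, N, W, NW}

U open, U⊆A: {}, {SE}. int(A) = ⋃ = {SE}
X∖A={E, S, N, NE}, int(X∖A)={NE}, hence cl(A)={E, SE, S, N, W, NW}
∂A: remove int from cl → {E, S, N, W, NW}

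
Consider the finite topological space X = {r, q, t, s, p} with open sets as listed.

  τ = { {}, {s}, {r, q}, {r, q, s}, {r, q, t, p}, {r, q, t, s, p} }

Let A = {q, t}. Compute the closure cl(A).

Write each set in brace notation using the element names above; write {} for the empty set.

{r, q, t, p}

X∖A={r, s, p}, int(X∖A)={s}, hence cl(A)={r, q, t, p}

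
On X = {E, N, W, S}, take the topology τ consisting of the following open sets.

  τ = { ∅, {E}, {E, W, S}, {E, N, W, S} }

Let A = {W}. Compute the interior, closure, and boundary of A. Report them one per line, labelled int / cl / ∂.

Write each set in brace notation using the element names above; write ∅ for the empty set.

int(A) = ∅
cl(A)  = {N, W, S}
∂A     = {N, W, S}

U open, U⊆A: ∅. int(A) = ⋃ = ∅
X∖A={E, N, S}, int(X∖A)={E}, hence cl(A)={N, W, S}
∂A: remove int from cl → {N, W, S}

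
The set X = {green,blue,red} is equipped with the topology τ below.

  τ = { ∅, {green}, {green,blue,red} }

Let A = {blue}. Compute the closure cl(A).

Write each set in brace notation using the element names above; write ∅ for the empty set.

complement {green,red}; its interior {green}; cl(A) = X∖{green} = {blue,red}

{blue,red}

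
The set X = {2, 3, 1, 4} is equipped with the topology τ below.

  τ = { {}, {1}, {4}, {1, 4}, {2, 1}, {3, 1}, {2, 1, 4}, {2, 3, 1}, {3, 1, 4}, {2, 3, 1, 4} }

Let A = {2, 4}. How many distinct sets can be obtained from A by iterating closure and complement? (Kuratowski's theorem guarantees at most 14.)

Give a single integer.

4

cl via duality: int({3, 1}) = {3, 1}, so X∖{3, 1} = {2, 4}
Write k for closure, c for complement:
  1. A     = {2, 4}
  2. cA    = {3, 1}
  3. kcA   = {2, 3, 1}
  4. ckcA  = {4}
applying k or c yields no new set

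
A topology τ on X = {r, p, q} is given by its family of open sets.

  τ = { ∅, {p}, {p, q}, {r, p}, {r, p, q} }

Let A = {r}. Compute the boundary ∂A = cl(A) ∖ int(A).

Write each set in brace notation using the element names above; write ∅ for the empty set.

{r}

opens ⊆ A: ∅; union → int = ∅
complement {p, q}; its interior {p, q}; cl(A) = X∖{p, q} = {r}
boundary = {r} ∖ ∅ = {r}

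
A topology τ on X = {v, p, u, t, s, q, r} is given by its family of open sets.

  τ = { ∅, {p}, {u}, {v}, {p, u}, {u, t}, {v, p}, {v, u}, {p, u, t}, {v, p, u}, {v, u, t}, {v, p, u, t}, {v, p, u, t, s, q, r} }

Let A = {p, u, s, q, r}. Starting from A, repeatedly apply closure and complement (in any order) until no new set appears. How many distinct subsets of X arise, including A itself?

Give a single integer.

closure: X∖int(X∖A) = X∖{v} = {p, u, t, s, q, r}
Let k=closure and c=complement:
  1. A     = {p, u, s, q, r}
  2. kA    = {p, u, t, s, q, r}
  3. cA    = {v, t}
  4. ckA   = {v}
  5. kcA   = {v, t, s, q, r}
  6. kckA  = {v, s, q, r}
  7. ckcA  = {p, u}
  8. ckckA = {p, u, t}
— saturated at 8

8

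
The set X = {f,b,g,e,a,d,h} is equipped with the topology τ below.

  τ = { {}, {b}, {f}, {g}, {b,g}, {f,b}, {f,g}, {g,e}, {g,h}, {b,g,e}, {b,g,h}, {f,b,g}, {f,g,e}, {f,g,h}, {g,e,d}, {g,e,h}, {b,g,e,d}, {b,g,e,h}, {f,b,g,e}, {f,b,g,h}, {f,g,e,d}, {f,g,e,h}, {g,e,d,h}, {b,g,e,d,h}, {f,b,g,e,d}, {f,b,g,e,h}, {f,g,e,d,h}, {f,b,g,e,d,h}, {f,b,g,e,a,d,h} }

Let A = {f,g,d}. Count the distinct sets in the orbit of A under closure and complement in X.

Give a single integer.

8

cl via duality: int({b,e,a,h}) = {b}, so X∖{b} = {f,g,e,a,d,h}
Write k for closure, c for complement:
  1. A     = {f,g,d}
  2. kA    = {f,g,e,a,d,h}
  3. cA    = {b,e,a,h}
  4. ckA   = {b}
  5. kcA   = {b,e,a,d,h}
  6. kckA  = {b,a}
  7. ckcA  = {f,g}
  8. ckckA = {f,g,e,d,h}
applying k or c yields no new set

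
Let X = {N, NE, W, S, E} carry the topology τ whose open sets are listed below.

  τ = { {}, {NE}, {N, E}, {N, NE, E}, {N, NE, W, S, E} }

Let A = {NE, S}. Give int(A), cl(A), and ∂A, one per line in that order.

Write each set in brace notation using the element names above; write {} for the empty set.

int(A) = {NE}
cl(A)  = {NE, W, S}
∂A     = {W, S}

opens ⊆ A: {}, {NE}; union → int = {NE}
complement {N, W, E}; its interior {N, E}; cl(A) = X∖{N, E} = {NE, W, S}
boundary = {NE, W, S} ∖ {NE} = {W, S}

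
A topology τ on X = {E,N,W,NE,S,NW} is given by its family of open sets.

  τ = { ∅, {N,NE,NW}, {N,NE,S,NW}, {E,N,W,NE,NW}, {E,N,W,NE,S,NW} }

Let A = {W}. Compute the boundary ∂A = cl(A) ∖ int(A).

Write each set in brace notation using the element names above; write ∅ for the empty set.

{E,W}

interior: largest open inside A is ∅ (from ∅)
cl via duality: int({E,N,NE,S,NW}) = {N,NE,S,NW}, so X∖{N,NE,S,NW} = {E,W}
cl∖int = {E,W}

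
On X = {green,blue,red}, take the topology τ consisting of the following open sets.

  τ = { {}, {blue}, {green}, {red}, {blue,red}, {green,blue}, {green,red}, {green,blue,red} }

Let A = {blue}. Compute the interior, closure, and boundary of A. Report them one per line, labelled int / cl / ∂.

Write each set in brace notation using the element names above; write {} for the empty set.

open subsets of A: {}, {blue}; so int(A) = {blue}
closure: X∖int(X∖A) = X∖{green,red} = {blue}
∂A = {blue} minus {blue} = {}

int(A) = {blue}
cl(A)  = {blue}
∂A     = {}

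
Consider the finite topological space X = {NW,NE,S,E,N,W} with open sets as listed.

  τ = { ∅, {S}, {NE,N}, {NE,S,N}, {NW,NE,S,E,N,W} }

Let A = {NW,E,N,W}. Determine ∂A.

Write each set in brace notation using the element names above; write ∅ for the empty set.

open subsets of A: ∅; so int(A) = ∅
closure: X∖int(X∖A) = X∖{S} = {NW,NE,E,N,W}
∂A = {NW,NE,E,N,W} minus ∅ = {NW,NE,E,N,W}

{NW,NE,E,N,W}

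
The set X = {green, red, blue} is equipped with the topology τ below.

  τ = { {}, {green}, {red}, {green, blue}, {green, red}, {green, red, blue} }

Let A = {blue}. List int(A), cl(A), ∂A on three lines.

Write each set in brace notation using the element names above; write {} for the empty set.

U open, U⊆A: {}. int(A) = ⋃ = {}
X∖A={green, red}, int(X∖A)={green, red}, hence cl(A)={blue}
∂A: remove int from cl → {blue}

int(A) = {}
cl(A)  = {blue}
∂A     = {blue}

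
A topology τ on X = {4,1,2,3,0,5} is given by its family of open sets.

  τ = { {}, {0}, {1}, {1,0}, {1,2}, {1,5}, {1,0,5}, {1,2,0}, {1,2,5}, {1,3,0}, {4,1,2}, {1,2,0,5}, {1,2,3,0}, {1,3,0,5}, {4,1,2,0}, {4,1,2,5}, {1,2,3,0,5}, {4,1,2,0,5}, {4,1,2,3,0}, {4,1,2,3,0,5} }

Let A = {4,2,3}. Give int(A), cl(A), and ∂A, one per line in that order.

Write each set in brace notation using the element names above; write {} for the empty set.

int(A) = {}
cl(A)  = {4,2,3}
∂A     = {4,2,3}

opens ⊆ A: {}; union → int = {}
complement {1,0,5}; its interior {1,0,5}; cl(A) = X∖{1,0,5} = {4,2,3}
boundary = {4,2,3} ∖ {} = {4,2,3}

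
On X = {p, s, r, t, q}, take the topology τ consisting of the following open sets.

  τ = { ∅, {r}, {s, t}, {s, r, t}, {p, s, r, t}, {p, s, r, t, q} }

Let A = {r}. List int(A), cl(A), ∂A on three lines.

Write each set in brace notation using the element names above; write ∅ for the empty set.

int(A) = {r}
cl(A)  = {p, r, q}
∂A     = {p, q}

U open, U⊆A: ∅, {r}. int(A) = ⋃ = {r}
X∖A={p, s, t, q}, int(X∖A)={s, t}, hence cl(A)={p, r, q}
∂A: remove int from cl → {p, q}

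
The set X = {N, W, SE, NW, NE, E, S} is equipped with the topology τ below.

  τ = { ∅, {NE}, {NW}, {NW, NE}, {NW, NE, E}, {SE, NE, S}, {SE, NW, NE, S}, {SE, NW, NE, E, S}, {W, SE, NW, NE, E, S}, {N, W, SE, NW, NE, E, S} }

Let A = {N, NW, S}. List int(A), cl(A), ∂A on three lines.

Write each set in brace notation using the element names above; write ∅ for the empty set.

interior: largest open inside A is {NW} (from ∅, {NW})
cl via duality: int({W, SE, NE, E}) = {NE}, so X∖{NE} = {N, W, SE, NW, E, S}
cl∖int = {N, W, SE, E, S}

int(A) = {NW}
cl(A)  = {N, W, SE, NW, E, S}
∂A     = {N, W, SE, E, S}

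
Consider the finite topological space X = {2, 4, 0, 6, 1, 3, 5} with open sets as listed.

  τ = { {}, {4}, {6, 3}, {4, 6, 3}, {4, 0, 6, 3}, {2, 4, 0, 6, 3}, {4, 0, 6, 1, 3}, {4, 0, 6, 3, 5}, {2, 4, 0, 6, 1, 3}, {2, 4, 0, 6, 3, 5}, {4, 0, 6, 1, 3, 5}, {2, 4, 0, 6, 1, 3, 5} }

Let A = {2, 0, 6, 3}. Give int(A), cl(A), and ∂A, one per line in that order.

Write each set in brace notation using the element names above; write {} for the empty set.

int(A) = {6, 3}
cl(A)  = {2, 0, 6, 1, 3, 5}
∂A     = {2, 0, 1, 5}

open subsets of A: {}, {6, 3}; so int(A) = {6, 3}
closure: X∖int(X∖A) = X∖{4} = {2, 0, 6, 1, 3, 5}
∂A = {2, 0, 6, 1, 3, 5} minus {6, 3} = {2, 0, 1, 5}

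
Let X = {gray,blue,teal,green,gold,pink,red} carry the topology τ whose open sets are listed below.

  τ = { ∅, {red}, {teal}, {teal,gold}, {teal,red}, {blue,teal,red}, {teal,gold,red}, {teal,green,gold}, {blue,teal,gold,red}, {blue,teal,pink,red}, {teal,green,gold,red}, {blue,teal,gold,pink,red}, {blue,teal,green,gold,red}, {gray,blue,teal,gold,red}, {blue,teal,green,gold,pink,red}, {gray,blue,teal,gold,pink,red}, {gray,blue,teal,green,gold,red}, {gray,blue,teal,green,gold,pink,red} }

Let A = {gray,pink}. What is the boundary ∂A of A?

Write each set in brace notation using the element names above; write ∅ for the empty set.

{gray,pink}

interior: largest open inside A is ∅ (from ∅)
cl via duality: int({blue,teal,green,gold,red}) = {blue,teal,green,gold,red}, so X∖{blue,teal,green,gold,red} = {gray,pink}
cl∖int = {gray,pink}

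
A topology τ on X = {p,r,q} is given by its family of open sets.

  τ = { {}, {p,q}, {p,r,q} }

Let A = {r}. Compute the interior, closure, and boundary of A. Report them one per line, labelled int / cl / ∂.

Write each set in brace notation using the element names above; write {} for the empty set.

int(A) = {}
cl(A)  = {r}
∂A     = {r}

open subsets of A: {}; so int(A) = {}
closure: X∖int(X∖A) = X∖{p,q} = {r}
∂A = {r} minus {} = {r}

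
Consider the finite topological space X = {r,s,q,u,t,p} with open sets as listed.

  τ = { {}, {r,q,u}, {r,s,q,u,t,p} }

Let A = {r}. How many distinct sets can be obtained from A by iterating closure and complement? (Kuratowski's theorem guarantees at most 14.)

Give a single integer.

4

closure: X∖int(X∖A) = X∖{} = {r,s,q,u,t,p}
Let k=closure and c=complement:
  1. A     = {r}
  2. kA    = {r,s,q,u,t,p}
  3. cA    = {s,q,u,t,p}
  4. ckA   = {}
— saturated at 4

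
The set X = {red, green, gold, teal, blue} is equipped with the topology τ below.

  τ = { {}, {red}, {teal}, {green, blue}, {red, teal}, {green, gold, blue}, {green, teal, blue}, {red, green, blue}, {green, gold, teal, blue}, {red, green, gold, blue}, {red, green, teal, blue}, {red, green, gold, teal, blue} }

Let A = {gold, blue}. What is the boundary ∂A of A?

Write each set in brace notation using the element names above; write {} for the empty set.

{green, gold, blue}

U open, U⊆A: {}. int(A) = ⋃ = {}
X∖A={red, green, teal}, int(X∖A)={red, teal}, hence cl(A)={green, gold, blue}
∂A: remove int from cl → {green, gold, blue}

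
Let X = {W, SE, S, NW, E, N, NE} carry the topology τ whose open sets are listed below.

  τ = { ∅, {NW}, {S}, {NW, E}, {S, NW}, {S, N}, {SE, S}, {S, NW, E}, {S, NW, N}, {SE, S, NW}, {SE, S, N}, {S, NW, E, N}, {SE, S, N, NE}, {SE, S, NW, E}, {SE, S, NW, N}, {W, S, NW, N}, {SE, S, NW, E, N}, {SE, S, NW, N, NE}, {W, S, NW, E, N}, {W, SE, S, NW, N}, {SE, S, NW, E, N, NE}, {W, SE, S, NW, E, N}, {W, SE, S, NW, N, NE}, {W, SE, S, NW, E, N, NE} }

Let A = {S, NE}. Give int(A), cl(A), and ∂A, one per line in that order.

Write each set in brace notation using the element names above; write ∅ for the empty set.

opens ⊆ A: ∅, {S}; union → int = {S}
complement {W, SE, NW, E, N}; its interior {NW, E}; cl(A) = X∖{NW, E} = {W, SE, S, N, NE}
boundary = {W, SE, S, N, NE} ∖ {S} = {W, SE, N, NE}

int(A) = {S}
cl(A)  = {W, SE, S, N, NE}
∂A     = {W, SE, N, NE}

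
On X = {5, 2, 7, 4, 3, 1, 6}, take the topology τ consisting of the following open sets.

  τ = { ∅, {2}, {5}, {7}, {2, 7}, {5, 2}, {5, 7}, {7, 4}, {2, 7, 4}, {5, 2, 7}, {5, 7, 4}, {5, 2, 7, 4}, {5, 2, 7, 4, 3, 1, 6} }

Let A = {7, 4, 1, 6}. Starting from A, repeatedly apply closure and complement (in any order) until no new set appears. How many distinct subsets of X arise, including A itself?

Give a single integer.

closure: X∖int(X∖A) = X∖{5, 2} = {7, 4, 3, 1, 6}
Let k=closure and c=complement:
  1. A     = {7, 4, 1, 6}
  2. kA    = {7, 4, 3, 1, 6}
  3. cA    = {5, 2, 3}
  4. ckA   = {5, 2}
  5. kcA   = {5, 2, 3, 1, 6}
  6. ckcA  = {7, 4}
— saturated at 6

6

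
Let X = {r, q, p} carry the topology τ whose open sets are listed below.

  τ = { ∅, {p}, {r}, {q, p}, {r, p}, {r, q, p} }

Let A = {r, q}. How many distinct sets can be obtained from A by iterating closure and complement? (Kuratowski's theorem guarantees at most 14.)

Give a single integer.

4

closure: X∖int(X∖A) = X∖{p} = {r, q}
Let k=closure and c=complement:
  1. A     = {r, q}
  2. cA    = {p}
  3. kcA   = {q, p}
  4. ckcA  = {r}
— saturated at 4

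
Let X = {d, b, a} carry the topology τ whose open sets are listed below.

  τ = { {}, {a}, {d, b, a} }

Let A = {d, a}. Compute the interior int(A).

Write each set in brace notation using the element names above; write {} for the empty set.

{a}

open subsets of A: {}, {a}; so int(A) = {a}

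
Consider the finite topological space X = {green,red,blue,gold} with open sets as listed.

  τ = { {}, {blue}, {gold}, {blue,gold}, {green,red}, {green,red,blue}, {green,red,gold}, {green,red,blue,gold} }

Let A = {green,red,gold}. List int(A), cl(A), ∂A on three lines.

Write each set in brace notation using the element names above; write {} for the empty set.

int(A) = {green,red,gold}
cl(A)  = {green,red,gold}
∂A     = {}

interior: largest open inside A is {green,red,gold} (from {}, {gold}, {green,red}, {green,red,gold})
cl via duality: int({blue}) = {blue}, so X∖{blue} = {green,red,gold}
cl∖int = {}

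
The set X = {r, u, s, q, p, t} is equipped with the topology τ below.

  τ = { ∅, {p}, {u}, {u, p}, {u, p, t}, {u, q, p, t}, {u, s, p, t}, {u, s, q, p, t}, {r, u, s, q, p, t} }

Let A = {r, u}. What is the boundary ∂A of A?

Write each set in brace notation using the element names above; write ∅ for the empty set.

{r, s, q, t}

open subsets of A: ∅, {u}; so int(A) = {u}
closure: X∖int(X∖A) = X∖{p} = {r, u, s, q, t}
∂A = {r, u, s, q, t} minus {u} = {r, s, q, t}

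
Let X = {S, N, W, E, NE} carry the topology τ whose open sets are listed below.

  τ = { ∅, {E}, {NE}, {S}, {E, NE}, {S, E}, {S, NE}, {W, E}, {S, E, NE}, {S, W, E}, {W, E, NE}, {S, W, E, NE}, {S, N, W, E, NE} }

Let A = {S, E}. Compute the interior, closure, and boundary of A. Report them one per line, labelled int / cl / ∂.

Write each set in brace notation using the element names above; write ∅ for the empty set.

int(A) = {S, E}
cl(A)  = {S, N, W, E}
∂A     = {N, W}

interior: largest open inside A is {S, E} (from ∅, {S}, {E}, {S, E})
cl via duality: int({N, W, NE}) = {NE}, so X∖{NE} = {S, N, W, E}
cl∖int = {N, W}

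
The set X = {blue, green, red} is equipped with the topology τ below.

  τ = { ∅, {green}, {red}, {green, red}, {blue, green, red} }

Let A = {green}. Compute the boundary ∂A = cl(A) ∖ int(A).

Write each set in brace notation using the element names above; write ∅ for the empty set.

U open, U⊆A: ∅, {green}. int(A) = ⋃ = {green}
X∖A={blue, red}, int(X∖A)={red}, hence cl(A)={blue, green}
∂A: remove int from cl → {blue}

{blue}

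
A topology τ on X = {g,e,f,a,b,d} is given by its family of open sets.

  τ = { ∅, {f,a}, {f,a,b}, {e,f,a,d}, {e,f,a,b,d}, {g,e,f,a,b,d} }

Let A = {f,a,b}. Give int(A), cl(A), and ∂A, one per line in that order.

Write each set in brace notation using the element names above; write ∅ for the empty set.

U open, U⊆A: ∅, {f,a}, {f,a,b}. int(A) = ⋃ = {f,a,b}
X∖A={g,e,d}, int(X∖A)=∅, hence cl(A)={g,e,f,a,b,d}
∂A: remove int from cl → {g,e,d}

int(A) = {f,a,b}
cl(A)  = {g,e,f,a,b,d}
∂A     = {g,e,d}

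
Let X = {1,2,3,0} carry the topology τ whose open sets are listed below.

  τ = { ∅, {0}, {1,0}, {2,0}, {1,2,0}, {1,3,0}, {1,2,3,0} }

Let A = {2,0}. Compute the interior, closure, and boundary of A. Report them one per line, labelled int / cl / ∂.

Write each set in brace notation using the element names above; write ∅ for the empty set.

interior: largest open inside A is {2,0} (from ∅, {0}, {2,0})
cl via duality: int({1,3}) = ∅, so X∖∅ = {1,2,3,0}
cl∖int = {1,3}

int(A) = {2,0}
cl(A)  = {1,2,3,0}
∂A     = {1,3}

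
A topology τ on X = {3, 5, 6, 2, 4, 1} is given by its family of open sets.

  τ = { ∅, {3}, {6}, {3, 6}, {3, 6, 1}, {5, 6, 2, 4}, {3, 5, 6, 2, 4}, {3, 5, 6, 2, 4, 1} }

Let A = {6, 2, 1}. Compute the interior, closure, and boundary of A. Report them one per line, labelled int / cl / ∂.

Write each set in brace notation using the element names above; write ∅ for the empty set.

U open, U⊆A: ∅, {6}. int(A) = ⋃ = {6}
X∖A={3, 5, 4}, int(X∖A)={3}, hence cl(A)={5, 6, 2, 4, 1}
∂A: remove int from cl → {5, 2, 4, 1}

int(A) = {6}
cl(A)  = {5, 6, 2, 4, 1}
∂A     = {5, 2, 4, 1}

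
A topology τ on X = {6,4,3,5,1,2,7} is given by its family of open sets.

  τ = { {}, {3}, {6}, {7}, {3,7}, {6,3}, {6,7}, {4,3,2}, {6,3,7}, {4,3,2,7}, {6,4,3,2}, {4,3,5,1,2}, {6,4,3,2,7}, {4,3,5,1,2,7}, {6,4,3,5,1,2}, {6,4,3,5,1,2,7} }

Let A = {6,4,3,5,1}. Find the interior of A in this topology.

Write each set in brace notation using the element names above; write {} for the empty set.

interior: largest open inside A is {6,3} (from {}, {6}, {3}, {6,3})

{6,3}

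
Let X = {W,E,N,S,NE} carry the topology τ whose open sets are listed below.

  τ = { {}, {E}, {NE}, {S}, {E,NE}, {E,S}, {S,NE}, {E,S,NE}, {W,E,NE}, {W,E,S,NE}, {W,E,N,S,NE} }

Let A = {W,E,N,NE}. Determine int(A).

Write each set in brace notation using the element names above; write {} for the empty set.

U open, U⊆A: {}, {E}, {NE}, {E,NE}, {W,E,NE}. int(A) = ⋃ = {W,E,NE}

{W,E,NE}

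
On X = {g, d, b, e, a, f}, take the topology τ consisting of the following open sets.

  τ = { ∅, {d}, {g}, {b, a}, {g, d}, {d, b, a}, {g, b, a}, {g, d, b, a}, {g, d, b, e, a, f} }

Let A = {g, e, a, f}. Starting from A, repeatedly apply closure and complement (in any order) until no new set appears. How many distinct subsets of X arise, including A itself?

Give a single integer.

X∖A={d, b}, int(X∖A)={d}, hence cl(A)={g, b, e, a, f}
Orbit (k=closure, c=complement):
  1. A     = {g, e, a, f}
  2. kA    = {g, b, e, a, f}
  3. cA    = {d, b}
  4. ckA   = {d}
  5. kcA   = {d, b, e, a, f}
  6. kckA  = {d, e, f}
  7. ckcA  = {g}
  8. ckckA = {g, b, a}
  9. kckcA = {g, e, f}
  10. ckckcA = {d, b, a}
(closed under both — stop)

10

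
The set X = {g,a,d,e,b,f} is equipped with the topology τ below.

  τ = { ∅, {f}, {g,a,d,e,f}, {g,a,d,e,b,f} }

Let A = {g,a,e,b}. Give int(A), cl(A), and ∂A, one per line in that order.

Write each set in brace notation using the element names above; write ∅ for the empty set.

int(A) = ∅
cl(A)  = {g,a,d,e,b}
∂A     = {g,a,d,e,b}

U open, U⊆A: ∅. int(A) = ⋃ = ∅
X∖A={d,f}, int(X∖A)={f}, hence cl(A)={g,a,d,e,b}
∂A: remove int from cl → {g,a,d,e,b}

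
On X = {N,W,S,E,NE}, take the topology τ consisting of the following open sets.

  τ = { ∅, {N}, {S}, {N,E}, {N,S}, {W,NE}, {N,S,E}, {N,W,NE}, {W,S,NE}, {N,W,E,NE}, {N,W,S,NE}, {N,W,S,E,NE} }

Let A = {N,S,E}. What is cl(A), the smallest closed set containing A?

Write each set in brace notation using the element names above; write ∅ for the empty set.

X∖A={W,NE}, int(X∖A)={W,NE}, hence cl(A)={N,S,E}

{N,S,E}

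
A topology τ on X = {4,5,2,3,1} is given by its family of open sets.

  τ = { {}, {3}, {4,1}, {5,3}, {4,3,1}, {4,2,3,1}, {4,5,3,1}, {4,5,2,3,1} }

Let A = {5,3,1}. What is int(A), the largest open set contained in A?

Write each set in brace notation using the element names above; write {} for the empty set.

{5,3}

interior: largest open inside A is {5,3} (from {}, {3}, {5,3})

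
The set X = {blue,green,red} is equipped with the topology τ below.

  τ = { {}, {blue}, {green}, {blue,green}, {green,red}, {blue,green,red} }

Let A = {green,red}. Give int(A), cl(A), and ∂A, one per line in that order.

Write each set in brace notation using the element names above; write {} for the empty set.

interior: largest open inside A is {green,red} (from {}, {green}, {green,red})
cl via duality: int({blue}) = {blue}, so X∖{blue} = {green,red}
cl∖int = {}

int(A) = {green,red}
cl(A)  = {green,red}
∂A     = {}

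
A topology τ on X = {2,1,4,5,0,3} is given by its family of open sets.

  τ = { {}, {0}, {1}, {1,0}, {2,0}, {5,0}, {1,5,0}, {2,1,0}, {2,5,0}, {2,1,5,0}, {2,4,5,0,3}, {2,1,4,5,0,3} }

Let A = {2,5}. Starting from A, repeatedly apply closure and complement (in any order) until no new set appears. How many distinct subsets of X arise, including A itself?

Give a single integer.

cl via duality: int({1,4,0,3}) = {1,0}, so X∖{1,0} = {2,4,5,3}
Write k for closure, c for complement:
  1. A     = {2,5}
  2. kA    = {2,4,5,3}
  3. cA    = {1,4,0,3}
  4. ckA   = {1,0}
  5. kcA   = {2,1,4,5,0,3}
  6. ckcA  = {}
applying k or c yields no new set

6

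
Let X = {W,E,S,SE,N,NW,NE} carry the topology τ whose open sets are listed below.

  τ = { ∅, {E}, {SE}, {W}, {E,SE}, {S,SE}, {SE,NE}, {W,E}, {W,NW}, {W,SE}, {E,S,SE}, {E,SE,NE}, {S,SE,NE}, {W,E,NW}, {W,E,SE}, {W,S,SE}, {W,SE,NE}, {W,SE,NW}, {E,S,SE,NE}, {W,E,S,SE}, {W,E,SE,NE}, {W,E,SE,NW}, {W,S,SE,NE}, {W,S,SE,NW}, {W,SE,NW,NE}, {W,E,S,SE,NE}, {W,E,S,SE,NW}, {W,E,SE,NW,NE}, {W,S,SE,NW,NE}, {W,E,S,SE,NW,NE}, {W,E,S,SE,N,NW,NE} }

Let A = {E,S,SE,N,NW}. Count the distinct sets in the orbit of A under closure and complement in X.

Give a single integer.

complement {W,NE}; its interior {W}; cl(A) = X∖{W} = {E,S,SE,N,NW,NE}
With k = closure, c = complement:
  1. A     = {E,S,SE,N,NW}
  2. kA    = {E,S,SE,N,NW,NE}
  3. cA    = {W,NE}
  4. ckA   = {W}
  5. kcA   = {W,N,NW,NE}
  6. kckA  = {W,N,NW}
  7. ckcA  = {E,S,SE}
  8. ckckA = {E,S,SE,NE}
  9. kckcA = {E,S,SE,N,NE}
  10. ckckcA = {W,NW}
k, c of each give nothing new

10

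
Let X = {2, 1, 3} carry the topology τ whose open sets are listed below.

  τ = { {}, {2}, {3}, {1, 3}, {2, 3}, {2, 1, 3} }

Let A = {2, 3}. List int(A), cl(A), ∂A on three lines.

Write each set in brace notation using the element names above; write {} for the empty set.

interior: largest open inside A is {2, 3} (from {}, {2}, {3}, {2, 3})
cl via duality: int({1}) = {}, so X∖{} = {2, 1, 3}
cl∖int = {1}

int(A) = {2, 3}
cl(A)  = {2, 1, 3}
∂A     = {1}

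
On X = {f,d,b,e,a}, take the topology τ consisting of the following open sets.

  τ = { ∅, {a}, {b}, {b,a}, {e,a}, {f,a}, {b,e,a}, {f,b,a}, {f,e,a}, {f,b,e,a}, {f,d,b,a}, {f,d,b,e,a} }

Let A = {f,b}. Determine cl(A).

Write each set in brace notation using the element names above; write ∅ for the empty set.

cl via duality: int({d,e,a}) = {e,a}, so X∖{e,a} = {f,d,b}

{f,d,b}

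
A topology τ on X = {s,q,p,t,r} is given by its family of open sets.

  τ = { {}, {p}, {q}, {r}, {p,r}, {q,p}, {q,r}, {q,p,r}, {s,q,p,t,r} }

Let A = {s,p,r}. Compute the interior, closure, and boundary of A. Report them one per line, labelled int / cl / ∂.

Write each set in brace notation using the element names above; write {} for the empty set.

int(A) = {p,r}
cl(A)  = {s,p,t,r}
∂A     = {s,t}

U open, U⊆A: {}, {r}, {p}, {p,r}. int(A) = ⋃ = {p,r}
X∖A={q,t}, int(X∖A)={q}, hence cl(A)={s,p,t,r}
∂A: remove int from cl → {s,t}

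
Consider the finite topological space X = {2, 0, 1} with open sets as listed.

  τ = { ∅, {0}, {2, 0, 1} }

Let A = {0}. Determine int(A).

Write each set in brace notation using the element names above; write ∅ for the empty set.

interior: largest open inside A is {0} (from ∅, {0})

{0}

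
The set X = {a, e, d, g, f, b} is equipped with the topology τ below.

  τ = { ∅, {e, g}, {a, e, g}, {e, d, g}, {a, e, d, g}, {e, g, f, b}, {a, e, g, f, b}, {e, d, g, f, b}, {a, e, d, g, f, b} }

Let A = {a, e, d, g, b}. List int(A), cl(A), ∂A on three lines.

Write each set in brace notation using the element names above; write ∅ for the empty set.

int(A) = {a, e, d, g}
cl(A)  = {a, e, d, g, f, b}
∂A     = {f, b}

interior: largest open inside A is {a, e, d, g} (from ∅, {e, g}, {e, d, g}, {a, e, g}, {a, e, d, g})
cl via duality: int({f}) = ∅, so X∖∅ = {a, e, d, g, f, b}
cl∖int = {f, b}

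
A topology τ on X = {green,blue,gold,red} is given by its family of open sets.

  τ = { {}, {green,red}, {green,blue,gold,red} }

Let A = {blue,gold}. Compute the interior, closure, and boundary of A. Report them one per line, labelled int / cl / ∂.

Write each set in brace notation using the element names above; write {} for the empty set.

int(A) = {}
cl(A)  = {blue,gold}
∂A     = {blue,gold}

opens ⊆ A: {}; union → int = {}
complement {green,red}; its interior {green,red}; cl(A) = X∖{green,red} = {blue,gold}
boundary = {blue,gold} ∖ {} = {blue,gold}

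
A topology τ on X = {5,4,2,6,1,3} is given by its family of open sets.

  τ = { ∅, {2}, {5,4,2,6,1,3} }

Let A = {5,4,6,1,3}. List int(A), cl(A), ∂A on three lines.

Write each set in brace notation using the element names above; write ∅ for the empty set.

int(A) = ∅
cl(A)  = {5,4,6,1,3}
∂A     = {5,4,6,1,3}

open subsets of A: ∅; so int(A) = ∅
closure: X∖int(X∖A) = X∖{2} = {5,4,6,1,3}
∂A = {5,4,6,1,3} minus ∅ = {5,4,6,1,3}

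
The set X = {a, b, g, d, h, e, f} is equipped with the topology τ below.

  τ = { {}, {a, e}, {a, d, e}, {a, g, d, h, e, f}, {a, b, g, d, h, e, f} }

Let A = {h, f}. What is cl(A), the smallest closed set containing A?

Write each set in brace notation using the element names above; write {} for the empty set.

{b, g, h, f}

X∖A={a, b, g, d, e}, int(X∖A)={a, d, e}, hence cl(A)={b, g, h, f}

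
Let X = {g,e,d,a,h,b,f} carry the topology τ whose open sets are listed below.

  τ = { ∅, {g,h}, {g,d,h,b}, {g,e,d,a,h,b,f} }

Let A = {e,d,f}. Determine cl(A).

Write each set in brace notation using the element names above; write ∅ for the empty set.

X∖A={g,a,h,b}, int(X∖A)={g,h}, hence cl(A)={e,d,a,b,f}

{e,d,a,b,f}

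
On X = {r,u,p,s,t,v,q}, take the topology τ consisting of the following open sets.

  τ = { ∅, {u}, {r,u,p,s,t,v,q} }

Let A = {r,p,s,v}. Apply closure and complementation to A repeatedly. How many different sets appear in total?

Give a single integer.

6

X∖A={u,t,q}, int(X∖A)={u}, hence cl(A)={r,p,s,t,v,q}
Orbit (k=closure, c=complement):
  1. A     = {r,p,s,v}
  2. kA    = {r,p,s,t,v,q}
  3. cA    = {u,t,q}
  4. ckA   = {u}
  5. kcA   = {r,u,p,s,t,v,q}
  6. ckcA  = ∅
(closed under both — stop)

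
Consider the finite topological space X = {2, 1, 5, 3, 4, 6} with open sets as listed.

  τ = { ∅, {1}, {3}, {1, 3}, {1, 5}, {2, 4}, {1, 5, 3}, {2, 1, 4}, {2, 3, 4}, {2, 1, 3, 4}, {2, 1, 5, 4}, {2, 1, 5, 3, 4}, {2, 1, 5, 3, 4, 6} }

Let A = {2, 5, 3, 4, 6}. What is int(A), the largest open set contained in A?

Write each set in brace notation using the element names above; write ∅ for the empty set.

U open, U⊆A: ∅, {3}, {2, 4}, {2, 3, 4}. int(A) = ⋃ = {2, 3, 4}

{2, 3, 4}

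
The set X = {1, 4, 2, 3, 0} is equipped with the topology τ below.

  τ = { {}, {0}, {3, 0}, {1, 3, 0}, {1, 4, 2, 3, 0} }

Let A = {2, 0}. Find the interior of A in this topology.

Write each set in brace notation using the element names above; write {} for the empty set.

{0}

open subsets of A: {}, {0}; so int(A) = {0}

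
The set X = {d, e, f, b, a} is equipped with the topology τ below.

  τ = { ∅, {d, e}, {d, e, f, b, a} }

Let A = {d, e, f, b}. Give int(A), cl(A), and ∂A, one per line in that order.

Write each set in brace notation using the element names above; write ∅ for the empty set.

open subsets of A: ∅, {d, e}; so int(A) = {d, e}
closure: X∖int(X∖A) = X∖∅ = {d, e, f, b, a}
∂A = {d, e, f, b, a} minus {d, e} = {f, b, a}

int(A) = {d, e}
cl(A)  = {d, e, f, b, a}
∂A     = {f, b, a}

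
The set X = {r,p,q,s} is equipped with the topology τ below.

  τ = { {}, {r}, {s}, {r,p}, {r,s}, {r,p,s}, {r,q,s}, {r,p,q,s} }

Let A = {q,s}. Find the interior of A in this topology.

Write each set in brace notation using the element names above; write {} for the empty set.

{s}

U open, U⊆A: {}, {s}. int(A) = ⋃ = {s}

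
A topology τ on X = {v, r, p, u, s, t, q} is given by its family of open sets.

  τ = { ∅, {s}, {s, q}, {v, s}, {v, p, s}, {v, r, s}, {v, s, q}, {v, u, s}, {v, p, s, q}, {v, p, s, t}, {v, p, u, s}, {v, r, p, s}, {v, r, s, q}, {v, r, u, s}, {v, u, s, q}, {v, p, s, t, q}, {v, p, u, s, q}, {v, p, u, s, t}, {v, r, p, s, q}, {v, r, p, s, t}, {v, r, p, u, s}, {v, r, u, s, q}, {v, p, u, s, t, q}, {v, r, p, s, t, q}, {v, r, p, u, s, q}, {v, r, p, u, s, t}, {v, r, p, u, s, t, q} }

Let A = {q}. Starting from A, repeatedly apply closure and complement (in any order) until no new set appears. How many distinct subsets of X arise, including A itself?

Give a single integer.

4

cl via duality: int({v, r, p, u, s, t}) = {v, r, p, u, s, t}, so X∖{v, r, p, u, s, t} = {q}
Write k for closure, c for complement:
  1. A     = {q}
  2. cA    = {v, r, p, u, s, t}
  3. kcA   = {v, r, p, u, s, t, q}
  4. ckcA  = ∅
applying k or c yields no new set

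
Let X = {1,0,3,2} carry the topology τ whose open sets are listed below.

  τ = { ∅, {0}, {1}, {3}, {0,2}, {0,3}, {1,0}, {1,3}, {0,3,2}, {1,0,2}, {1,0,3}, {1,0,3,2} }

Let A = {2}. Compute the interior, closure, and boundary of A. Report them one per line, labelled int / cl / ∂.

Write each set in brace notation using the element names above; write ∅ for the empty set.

open subsets of A: ∅; so int(A) = ∅
closure: X∖int(X∖A) = X∖{1,0,3} = {2}
∂A = {2} minus ∅ = {2}

int(A) = ∅
cl(A)  = {2}
∂A     = {2}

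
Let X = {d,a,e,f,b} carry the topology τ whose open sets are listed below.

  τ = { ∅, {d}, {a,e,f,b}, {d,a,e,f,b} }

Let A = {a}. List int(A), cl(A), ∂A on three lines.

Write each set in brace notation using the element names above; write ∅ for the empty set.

int(A) = ∅
cl(A)  = {a,e,f,b}
∂A     = {a,e,f,b}

open subsets of A: ∅; so int(A) = ∅
closure: X∖int(X∖A) = X∖{d} = {a,e,f,b}
∂A = {a,e,f,b} minus ∅ = {a,e,f,b}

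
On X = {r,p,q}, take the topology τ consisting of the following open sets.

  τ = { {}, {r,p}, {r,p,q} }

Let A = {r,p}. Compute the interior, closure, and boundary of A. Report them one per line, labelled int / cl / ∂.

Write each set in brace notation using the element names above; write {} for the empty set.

int(A) = {r,p}
cl(A)  = {r,p,q}
∂A     = {q}

opens ⊆ A: {}, {r,p}; union → int = {r,p}
complement {q}; its interior {}; cl(A) = X∖{} = {r,p,q}
boundary = {r,p,q} ∖ {r,p} = {q}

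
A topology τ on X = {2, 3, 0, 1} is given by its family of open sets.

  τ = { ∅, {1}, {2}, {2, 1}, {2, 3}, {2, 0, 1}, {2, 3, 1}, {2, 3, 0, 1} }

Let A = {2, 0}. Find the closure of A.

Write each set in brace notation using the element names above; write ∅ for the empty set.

{2, 3, 0}

X∖A={3, 1}, int(X∖A)={1}, hence cl(A)={2, 3, 0}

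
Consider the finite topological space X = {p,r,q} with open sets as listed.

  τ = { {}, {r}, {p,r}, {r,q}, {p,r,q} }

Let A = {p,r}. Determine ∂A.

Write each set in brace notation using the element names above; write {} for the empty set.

{q}

open subsets of A: {}, {r}, {p,r}; so int(A) = {p,r}
closure: X∖int(X∖A) = X∖{} = {p,r,q}
∂A = {p,r,q} minus {p,r} = {q}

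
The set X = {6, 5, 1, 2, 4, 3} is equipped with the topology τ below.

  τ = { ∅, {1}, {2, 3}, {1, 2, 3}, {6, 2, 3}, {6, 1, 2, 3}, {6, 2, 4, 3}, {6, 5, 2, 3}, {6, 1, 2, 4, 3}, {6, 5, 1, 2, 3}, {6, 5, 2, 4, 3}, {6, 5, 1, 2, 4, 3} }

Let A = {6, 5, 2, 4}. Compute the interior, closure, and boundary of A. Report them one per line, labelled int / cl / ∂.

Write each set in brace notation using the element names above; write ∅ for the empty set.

int(A) = ∅
cl(A)  = {6, 5, 2, 4, 3}
∂A     = {6, 5, 2, 4, 3}

U open, U⊆A: ∅. int(A) = ⋃ = ∅
X∖A={1, 3}, int(X∖A)={1}, hence cl(A)={6, 5, 2, 4, 3}
∂A: remove int from cl → {6, 5, 2, 4, 3}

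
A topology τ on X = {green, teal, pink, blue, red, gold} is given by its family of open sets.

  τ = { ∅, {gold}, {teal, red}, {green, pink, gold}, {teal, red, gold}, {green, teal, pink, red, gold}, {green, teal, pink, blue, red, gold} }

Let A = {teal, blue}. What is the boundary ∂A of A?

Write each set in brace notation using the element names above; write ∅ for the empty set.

{teal, blue, red}

U open, U⊆A: ∅. int(A) = ⋃ = ∅
X∖A={green, pink, red, gold}, int(X∖A)={green, pink, gold}, hence cl(A)={teal, blue, red}
∂A: remove int from cl → {teal, blue, red}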